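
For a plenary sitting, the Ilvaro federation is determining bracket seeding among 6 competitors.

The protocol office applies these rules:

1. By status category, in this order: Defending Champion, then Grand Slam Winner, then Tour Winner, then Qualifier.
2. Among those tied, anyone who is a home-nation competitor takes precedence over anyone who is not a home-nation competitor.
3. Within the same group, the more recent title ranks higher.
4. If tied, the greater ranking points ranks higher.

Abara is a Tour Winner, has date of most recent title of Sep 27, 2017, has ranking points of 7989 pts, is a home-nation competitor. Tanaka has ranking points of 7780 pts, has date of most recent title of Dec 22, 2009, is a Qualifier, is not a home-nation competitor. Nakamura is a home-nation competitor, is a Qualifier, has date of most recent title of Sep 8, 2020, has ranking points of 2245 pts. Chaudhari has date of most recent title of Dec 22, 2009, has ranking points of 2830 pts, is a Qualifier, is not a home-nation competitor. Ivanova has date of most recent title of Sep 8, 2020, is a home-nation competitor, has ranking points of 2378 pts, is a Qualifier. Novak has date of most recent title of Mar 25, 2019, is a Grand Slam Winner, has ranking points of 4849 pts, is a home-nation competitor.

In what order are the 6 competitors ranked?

Novak, Abara, Ivanova, Nakamura, Tanaka, Chaudhari

By status category: Novak (Grand Slam Winner); then Abara (Tour Winner); then Ivanova, Nakamura, Tanaka and Chaudhari (Qualifier).
Among Ivanova, Nakamura, Tanaka and Chaudhari, a home-nation competitor before not a home-nation competitor: Ivanova and Nakamura (a home-nation competitor) before Tanaka and Chaudhari (not a home-nation competitor).
Ivanova and Nakamura both have date of most recent title Sep 8, 2020, so the next rule applies.
Among Ivanova and Nakamura, by ranking points (higher first): Ivanova (2378 pts) before Nakamura (2245 pts).
Tanaka and Chaudhari both have date of most recent title Dec 22, 2009, so the next rule applies.
Among Tanaka and Chaudhari, by ranking points (higher first): Tanaka (7780 pts) before Chaudhari (2830 pts).
Full order: Novak, Abara, Ivanova, Nakamura, Tanaka, Chaudhari.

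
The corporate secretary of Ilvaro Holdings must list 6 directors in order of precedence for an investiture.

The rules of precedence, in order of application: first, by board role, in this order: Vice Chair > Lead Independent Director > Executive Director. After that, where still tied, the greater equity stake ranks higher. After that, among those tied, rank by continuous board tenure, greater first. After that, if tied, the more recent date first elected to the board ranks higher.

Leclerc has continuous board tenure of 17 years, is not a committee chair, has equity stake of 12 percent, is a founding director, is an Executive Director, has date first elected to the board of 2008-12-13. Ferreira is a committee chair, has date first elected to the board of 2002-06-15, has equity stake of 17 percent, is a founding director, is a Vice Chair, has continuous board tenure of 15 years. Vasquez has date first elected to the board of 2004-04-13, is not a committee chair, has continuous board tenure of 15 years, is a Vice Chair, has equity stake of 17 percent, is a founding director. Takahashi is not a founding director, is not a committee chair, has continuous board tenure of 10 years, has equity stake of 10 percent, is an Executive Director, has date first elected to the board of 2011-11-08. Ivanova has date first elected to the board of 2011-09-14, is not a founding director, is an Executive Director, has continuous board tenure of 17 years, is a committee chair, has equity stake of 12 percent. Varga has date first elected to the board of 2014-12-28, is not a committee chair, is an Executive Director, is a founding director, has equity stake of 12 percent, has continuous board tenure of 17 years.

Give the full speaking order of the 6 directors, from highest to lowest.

Vasquez, Ferreira, Varga, Ivanova, Leclerc, Takahashi

By board role: Vasquez and Ferreira (Vice Chair); then Varga, Ivanova, Leclerc and Takahashi (Executive Director).
Vasquez and Ferreira both have equity stake 17 percent, so the next rule applies.
Vasquez and Ferreira both have continuous board tenure 15 years, so the next rule applies.
Among Vasquez and Ferreira, by date first elected to the board (later first): Vasquez (2004-04-13) before Ferreira (2002-06-15).
Among Varga, Ivanova, Leclerc and Takahashi, by equity stake (higher first): Varga, Ivanova and Leclerc (12 percent) before Takahashi (10 percent).
Varga, Ivanova and Leclerc all have continuous board tenure 17 years, so the next rule applies.
Among Varga, Ivanova and Leclerc, by date first elected to the board (later first): Varga (2014-12-28) before Ivanova (2011-09-14) before Leclerc (2008-12-13).
Full order: Vasquez, Ferreira, Varga, Ivanova, Leclerc, Takahashi.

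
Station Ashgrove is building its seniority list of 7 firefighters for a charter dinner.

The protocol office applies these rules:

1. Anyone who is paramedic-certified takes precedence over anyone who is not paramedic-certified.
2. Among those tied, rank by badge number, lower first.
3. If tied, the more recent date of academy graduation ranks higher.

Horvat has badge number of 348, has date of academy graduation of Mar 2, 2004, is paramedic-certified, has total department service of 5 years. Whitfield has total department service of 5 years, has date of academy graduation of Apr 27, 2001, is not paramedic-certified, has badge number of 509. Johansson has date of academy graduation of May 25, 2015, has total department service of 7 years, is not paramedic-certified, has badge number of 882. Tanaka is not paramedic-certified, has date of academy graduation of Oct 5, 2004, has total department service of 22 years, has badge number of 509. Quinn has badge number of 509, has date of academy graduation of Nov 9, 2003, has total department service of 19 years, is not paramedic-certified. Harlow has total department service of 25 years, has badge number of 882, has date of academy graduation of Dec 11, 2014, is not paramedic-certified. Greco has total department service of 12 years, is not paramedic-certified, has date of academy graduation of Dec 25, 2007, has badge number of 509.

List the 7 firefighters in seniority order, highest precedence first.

By the first rule: Horvat (paramedic-certified); then Greco, Tanaka, Quinn, Whitfield, Johansson and Harlow (each not paramedic-certified).
Among Greco, Tanaka, Quinn, Whitfield, Johansson and Harlow, by badge number (lower first): Greco, Tanaka, Quinn and Whitfield (509) before Johansson and Harlow (882).
Among Greco, Tanaka, Quinn and Whitfield, by date of academy graduation (later first): Greco (Dec 25, 2007) before Tanaka (Oct 5, 2004) before Quinn (Nov 9, 2003) before Whitfield (Apr 27, 2001).
Among Johansson and Harlow, by date of academy graduation (later first): Johansson (May 25, 2015) before Harlow (Dec 11, 2014).
Full order: Horvat, Greco, Tanaka, Quinn, Whitfield, Johansson, Harlow.

Horvat, Greco, Tanaka, Quinn, Whitfield, Johansson, Harlow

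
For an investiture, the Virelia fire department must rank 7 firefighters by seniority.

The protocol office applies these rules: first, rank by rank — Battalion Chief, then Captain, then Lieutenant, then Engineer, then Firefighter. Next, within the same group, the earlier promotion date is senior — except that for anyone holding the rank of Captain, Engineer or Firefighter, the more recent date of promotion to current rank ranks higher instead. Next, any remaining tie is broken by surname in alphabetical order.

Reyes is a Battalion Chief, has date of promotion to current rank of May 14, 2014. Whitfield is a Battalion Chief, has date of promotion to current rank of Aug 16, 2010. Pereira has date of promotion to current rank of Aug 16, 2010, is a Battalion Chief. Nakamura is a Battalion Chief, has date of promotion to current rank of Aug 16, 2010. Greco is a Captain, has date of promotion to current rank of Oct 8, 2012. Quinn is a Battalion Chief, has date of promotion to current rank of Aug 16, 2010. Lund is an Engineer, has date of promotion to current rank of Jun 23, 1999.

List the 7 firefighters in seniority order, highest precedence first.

By rank: Nakamura, Pereira, Quinn, Whitfield and Reyes (Battalion Chief); then Greco (Captain); then Lund (Engineer).
Among Nakamura, Pereira, Quinn, Whitfield and Reyes, by date of promotion to current rank (earlier first): Nakamura, Pereira, Quinn and Whitfield (Aug 16, 2010) before Reyes (May 14, 2014).
Among Nakamura, Pereira, Quinn and Whitfield, alphabetically by surname: Nakamura before Pereira before Quinn before Whitfield.
Full order: Nakamura, Pereira, Quinn, Whitfield, Reyes, Greco, Lund.

Nakamura, Pereira, Quinn, Whitfield, Reyes, Greco, Lund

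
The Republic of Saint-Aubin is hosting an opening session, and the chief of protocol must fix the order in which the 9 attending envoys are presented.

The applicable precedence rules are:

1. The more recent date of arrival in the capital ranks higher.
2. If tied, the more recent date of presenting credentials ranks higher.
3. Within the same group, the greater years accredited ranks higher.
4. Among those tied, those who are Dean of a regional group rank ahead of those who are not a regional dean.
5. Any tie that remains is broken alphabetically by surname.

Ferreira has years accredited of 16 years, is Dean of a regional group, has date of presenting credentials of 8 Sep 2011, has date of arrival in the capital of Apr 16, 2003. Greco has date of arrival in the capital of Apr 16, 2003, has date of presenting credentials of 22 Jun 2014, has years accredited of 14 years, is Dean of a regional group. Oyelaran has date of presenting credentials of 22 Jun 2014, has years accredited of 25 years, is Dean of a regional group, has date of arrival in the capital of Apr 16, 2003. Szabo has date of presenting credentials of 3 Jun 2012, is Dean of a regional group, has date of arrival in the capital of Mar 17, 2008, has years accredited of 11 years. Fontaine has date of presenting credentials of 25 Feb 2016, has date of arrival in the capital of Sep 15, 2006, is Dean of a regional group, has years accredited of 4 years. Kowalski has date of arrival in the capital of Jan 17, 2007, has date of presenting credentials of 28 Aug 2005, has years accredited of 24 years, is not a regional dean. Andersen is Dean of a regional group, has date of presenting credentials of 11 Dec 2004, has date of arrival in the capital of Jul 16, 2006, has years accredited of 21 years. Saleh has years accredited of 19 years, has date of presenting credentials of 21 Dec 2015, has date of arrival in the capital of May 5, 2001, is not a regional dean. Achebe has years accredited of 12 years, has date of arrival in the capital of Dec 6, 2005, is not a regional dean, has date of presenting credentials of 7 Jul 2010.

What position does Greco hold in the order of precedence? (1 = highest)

7

By date of arrival in the capital (later first): Szabo (Mar 17, 2008); then Kowalski (Jan 17, 2007); then Fontaine (Sep 15, 2006); then Andersen (Jul 16, 2006); then Achebe (Dec 6, 2005); then Oyelaran, Greco and Ferreira (each Apr 16, 2003); then Saleh (May 5, 2001).
Among Oyelaran, Greco and Ferreira, by date of presenting credentials (later first): Oyelaran and Greco (22 Jun 2014) before Ferreira (8 Sep 2011).
Among Oyelaran and Greco, by years accredited (higher first): Oyelaran (25 years) before Greco (14 years).
Order: Szabo, Kowalski, Fontaine, Andersen, Achebe, Oyelaran, Greco, Ferreira, Saleh. So position 7.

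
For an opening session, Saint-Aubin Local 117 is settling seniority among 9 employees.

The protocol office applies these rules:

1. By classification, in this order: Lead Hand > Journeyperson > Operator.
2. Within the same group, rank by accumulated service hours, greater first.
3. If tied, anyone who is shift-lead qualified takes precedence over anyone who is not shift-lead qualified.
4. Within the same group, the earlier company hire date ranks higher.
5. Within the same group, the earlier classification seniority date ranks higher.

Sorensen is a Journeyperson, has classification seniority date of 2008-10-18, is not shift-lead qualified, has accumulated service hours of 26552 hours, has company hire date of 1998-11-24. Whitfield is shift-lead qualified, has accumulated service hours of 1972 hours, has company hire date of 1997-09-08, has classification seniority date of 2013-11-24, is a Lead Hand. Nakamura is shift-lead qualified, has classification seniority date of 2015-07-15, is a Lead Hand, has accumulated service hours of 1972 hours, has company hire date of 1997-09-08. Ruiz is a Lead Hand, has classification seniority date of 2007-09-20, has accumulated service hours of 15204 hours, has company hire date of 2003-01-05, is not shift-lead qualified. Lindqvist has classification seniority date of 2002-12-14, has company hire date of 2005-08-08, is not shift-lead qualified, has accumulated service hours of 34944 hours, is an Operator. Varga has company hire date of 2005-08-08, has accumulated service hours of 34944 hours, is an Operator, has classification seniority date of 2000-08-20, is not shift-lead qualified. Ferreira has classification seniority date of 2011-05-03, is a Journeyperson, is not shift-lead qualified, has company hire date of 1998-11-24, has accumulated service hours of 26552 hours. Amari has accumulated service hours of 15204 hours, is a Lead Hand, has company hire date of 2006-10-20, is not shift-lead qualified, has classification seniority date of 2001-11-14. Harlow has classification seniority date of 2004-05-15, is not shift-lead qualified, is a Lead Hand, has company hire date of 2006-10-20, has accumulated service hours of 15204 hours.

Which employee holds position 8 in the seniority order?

By classification: Ruiz, Amari, Harlow, Whitfield and Nakamura (Lead Hand); then Sorensen and Ferreira (Journeyperson); then Varga and Lindqvist (Operator).
Among Ruiz, Amari, Harlow, Whitfield and Nakamura, by accumulated service hours (higher first): Ruiz, Amari and Harlow (15204 hours) before Whitfield and Nakamura (1972 hours).
Ruiz, Amari and Harlow are each not shift-lead qualified, so the next rule applies.
Among Ruiz, Amari and Harlow, by company hire date (earlier first): Ruiz (2003-01-05) before Amari and Harlow (2006-10-20).
Among Amari and Harlow, by classification seniority date (earlier first): Amari (2001-11-14) before Harlow (2004-05-15).
Whitfield and Nakamura are each shift-lead qualified, so the next rule applies.
Whitfield and Nakamura both have company hire date 1997-09-08, so the next rule applies.
Among Whitfield and Nakamura, by classification seniority date (earlier first): Whitfield (2013-11-24) before Nakamura (2015-07-15).
Sorensen and Ferreira both have accumulated service hours 26552 hours, so the next rule applies.
Sorensen and Ferreira are each not shift-lead qualified, so the next rule applies.
Sorensen and Ferreira both have company hire date 1998-11-24, so the next rule applies.
Among Sorensen and Ferreira, by classification seniority date (earlier first): Sorensen (2008-10-18) before Ferreira (2011-05-03).
Varga and Lindqvist both have accumulated service hours 34944 hours, so the next rule applies.
Varga and Lindqvist are each not shift-lead qualified, so the next rule applies.
Varga and Lindqvist both have company hire date 2005-08-08, so the next rule applies.
Among Varga and Lindqvist, by classification seniority date (earlier first): Varga (2000-08-20) before Lindqvist (2002-12-14).
Order: Ruiz, Amari, Harlow, Whitfield, Nakamura, Sorensen, Ferreira, Varga, Lindqvist.

Varga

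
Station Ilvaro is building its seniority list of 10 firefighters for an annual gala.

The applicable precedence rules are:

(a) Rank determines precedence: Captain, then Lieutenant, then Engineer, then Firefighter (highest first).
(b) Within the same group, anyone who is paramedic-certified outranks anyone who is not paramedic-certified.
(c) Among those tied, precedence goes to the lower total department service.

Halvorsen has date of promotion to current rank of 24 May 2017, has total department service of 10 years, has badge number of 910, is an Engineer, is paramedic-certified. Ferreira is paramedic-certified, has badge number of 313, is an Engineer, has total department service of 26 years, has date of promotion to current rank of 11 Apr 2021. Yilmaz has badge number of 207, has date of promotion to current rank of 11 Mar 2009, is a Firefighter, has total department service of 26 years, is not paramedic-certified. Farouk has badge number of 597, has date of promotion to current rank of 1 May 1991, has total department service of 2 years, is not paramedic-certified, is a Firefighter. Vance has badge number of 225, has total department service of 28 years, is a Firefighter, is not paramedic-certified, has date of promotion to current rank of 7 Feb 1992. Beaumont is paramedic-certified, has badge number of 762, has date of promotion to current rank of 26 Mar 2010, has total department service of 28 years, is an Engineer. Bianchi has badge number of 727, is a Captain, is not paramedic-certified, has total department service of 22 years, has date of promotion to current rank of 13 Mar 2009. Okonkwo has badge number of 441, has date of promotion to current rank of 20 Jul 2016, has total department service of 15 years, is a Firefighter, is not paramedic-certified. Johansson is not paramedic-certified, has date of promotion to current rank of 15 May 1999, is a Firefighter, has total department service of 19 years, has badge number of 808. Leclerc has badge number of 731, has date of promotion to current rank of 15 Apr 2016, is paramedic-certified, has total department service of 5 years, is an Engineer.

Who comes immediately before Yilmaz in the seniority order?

By rank: Bianchi (Captain); then Leclerc, Halvorsen, Ferreira and Beaumont (Engineer); then Farouk, Okonkwo, Johansson, Yilmaz and Vance (Firefighter).
Leclerc, Halvorsen, Ferreira and Beaumont are each paramedic-certified, so the next rule applies.
Among Leclerc, Halvorsen, Ferreira and Beaumont, by total department service (lower first): Leclerc (5 years) before Halvorsen (10 years) before Ferreira (26 years) before Beaumont (28 years).
Farouk, Okonkwo, Johansson, Yilmaz and Vance are each not paramedic-certified, so the next rule applies.
Among Farouk, Okonkwo, Johansson, Yilmaz and Vance, by total department service (lower first): Farouk (2 years) before Okonkwo (15 years) before Johansson (19 years) before Yilmaz (26 years) before Vance (28 years).
Order: Bianchi, Leclerc, Halvorsen, Ferreira, Beaumont, Farouk, Okonkwo, Johansson, Yilmaz, Vance.

Johansson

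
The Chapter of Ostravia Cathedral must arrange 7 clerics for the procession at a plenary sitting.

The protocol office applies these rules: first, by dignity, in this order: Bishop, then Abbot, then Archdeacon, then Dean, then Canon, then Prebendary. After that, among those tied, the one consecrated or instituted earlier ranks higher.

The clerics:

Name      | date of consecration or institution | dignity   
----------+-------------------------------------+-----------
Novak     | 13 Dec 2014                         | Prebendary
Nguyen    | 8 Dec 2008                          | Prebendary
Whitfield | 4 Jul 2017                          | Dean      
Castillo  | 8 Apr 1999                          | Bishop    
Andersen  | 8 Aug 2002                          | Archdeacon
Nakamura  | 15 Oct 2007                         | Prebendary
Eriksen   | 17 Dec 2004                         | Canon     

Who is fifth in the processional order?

Nakamura

By dignity: Castillo (Bishop); then Andersen (Archdeacon); then Whitfield (Dean); then Eriksen (Canon); then Nakamura, Nguyen and Novak (Prebendary).
Among Nakamura, Nguyen and Novak, by date of consecration or institution (earlier first): Nakamura (15 Oct 2007) before Nguyen (8 Dec 2008) before Novak (13 Dec 2014).
Order: Castillo, Andersen, Whitfield, Eriksen, Nakamura, Nguyen, Novak.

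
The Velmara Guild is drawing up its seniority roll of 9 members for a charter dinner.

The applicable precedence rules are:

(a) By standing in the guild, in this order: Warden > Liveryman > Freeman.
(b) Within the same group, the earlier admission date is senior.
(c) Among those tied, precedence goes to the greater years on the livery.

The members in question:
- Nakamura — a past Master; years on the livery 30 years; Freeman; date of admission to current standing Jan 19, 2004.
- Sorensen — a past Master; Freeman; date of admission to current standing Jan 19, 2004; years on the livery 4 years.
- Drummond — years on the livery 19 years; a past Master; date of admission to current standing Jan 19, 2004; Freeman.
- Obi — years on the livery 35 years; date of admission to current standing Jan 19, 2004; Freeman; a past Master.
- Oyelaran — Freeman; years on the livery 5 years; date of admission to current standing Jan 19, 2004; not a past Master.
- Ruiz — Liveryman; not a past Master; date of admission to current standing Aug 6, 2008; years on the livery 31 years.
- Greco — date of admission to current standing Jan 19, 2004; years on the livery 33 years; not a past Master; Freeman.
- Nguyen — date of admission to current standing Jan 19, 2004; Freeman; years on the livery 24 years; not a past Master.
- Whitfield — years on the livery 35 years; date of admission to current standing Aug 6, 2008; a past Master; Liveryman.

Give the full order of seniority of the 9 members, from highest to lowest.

Whitfield, Ruiz, Obi, Greco, Nakamura, Nguyen, Drummond, Oyelaran, Sorensen

By standing in the guild: Whitfield and Ruiz (Liveryman); then Obi, Greco, Nakamura, Nguyen, Drummond, Oyelaran and Sorensen (Freeman).
Whitfield and Ruiz both have date of admission to current standing Aug 6, 2008, so the next rule applies.
Among Whitfield and Ruiz, by years on the livery (higher first): Whitfield (35 years) before Ruiz (31 years).
Obi, Greco, Nakamura, Nguyen, Drummond, Oyelaran and Sorensen all have date of admission to current standing Jan 19, 2004, so the next rule applies.
Among Obi, Greco, Nakamura, Nguyen, Drummond, Oyelaran and Sorensen, by years on the livery (higher first): Obi (35 years) before Greco (33 years) before Nakamura (30 years) before Nguyen (24 years) before Drummond (19 years) before Oyelaran (5 years) before Sorensen (4 years).
Full order: Whitfield, Ruiz, Obi, Greco, Nakamura, Nguyen, Drummond, Oyelaran, Sorensen.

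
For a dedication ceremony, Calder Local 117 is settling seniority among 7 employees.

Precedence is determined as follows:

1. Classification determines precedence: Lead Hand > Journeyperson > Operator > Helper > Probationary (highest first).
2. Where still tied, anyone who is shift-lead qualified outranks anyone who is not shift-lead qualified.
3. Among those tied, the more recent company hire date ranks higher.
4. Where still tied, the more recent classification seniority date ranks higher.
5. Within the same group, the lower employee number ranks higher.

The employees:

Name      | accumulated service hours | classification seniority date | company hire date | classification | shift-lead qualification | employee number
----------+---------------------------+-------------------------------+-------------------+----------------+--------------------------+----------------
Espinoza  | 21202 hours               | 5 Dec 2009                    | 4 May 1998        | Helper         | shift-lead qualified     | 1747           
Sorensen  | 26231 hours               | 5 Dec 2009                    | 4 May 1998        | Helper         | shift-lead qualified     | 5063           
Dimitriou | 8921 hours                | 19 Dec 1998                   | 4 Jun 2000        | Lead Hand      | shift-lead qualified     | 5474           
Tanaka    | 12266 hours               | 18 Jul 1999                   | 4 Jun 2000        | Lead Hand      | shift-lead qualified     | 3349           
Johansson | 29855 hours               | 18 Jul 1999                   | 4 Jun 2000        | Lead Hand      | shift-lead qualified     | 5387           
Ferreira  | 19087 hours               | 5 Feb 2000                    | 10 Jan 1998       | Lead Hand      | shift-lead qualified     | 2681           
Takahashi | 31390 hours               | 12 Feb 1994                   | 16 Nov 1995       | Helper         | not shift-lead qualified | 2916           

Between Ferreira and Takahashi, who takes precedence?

By classification: Tanaka, Johansson, Dimitriou and Ferreira (Lead Hand); then Espinoza, Sorensen and Takahashi (Helper).
Tanaka, Johansson, Dimitriou and Ferreira are each shift-lead qualified, so the next rule applies.
Among Tanaka, Johansson, Dimitriou and Ferreira, by company hire date (later first): Tanaka, Johansson and Dimitriou (4 Jun 2000) before Ferreira (10 Jan 1998).
Among Tanaka, Johansson and Dimitriou, by classification seniority date (later first): Tanaka and Johansson (18 Jul 1999) before Dimitriou (19 Dec 1998).
Among Tanaka and Johansson, by employee number (lower first): Tanaka (3349) before Johansson (5387).
Among Espinoza, Sorensen and Takahashi, shift-lead qualified before not shift-lead qualified: Espinoza and Sorensen (shift-lead qualified) before Takahashi (not shift-lead qualified).
Espinoza and Sorensen both have company hire date 4 May 1998, so the next rule applies.
Espinoza and Sorensen both have classification seniority date 5 Dec 2009, so the next rule applies.
Among Espinoza and Sorensen, by employee number (lower first): Espinoza (1747) before Sorensen (5063).
So Ferreira takes precedence.

Ferreira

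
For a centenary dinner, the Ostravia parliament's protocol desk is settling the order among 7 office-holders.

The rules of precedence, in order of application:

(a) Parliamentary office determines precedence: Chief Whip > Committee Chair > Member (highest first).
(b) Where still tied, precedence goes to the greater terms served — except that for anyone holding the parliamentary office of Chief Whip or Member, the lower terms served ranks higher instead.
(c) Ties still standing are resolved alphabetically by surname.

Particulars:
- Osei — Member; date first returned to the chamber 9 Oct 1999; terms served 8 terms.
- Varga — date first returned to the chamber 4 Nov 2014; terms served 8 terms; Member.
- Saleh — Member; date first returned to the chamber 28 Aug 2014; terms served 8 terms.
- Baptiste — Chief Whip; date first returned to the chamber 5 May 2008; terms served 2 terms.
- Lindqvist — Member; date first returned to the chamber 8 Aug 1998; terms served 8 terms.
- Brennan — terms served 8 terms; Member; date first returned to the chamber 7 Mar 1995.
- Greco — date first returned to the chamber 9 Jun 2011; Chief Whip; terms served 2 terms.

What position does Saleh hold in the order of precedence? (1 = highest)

6

By parliamentary office: Baptiste and Greco (Chief Whip); then Brennan, Lindqvist, Osei, Saleh and Varga (Member).
Baptiste and Greco both have terms served 2 terms, so the next rule applies.
Among Baptiste and Greco, alphabetically by surname: Baptiste before Greco.
Brennan, Lindqvist, Osei, Saleh and Varga all have terms served 8 terms, so the next rule applies.
Among Brennan, Lindqvist, Osei, Saleh and Varga, alphabetically by surname: Brennan before Lindqvist before Osei before Saleh before Varga.
Order: Baptiste, Greco, Brennan, Lindqvist, Osei, Saleh, Varga. So position 6.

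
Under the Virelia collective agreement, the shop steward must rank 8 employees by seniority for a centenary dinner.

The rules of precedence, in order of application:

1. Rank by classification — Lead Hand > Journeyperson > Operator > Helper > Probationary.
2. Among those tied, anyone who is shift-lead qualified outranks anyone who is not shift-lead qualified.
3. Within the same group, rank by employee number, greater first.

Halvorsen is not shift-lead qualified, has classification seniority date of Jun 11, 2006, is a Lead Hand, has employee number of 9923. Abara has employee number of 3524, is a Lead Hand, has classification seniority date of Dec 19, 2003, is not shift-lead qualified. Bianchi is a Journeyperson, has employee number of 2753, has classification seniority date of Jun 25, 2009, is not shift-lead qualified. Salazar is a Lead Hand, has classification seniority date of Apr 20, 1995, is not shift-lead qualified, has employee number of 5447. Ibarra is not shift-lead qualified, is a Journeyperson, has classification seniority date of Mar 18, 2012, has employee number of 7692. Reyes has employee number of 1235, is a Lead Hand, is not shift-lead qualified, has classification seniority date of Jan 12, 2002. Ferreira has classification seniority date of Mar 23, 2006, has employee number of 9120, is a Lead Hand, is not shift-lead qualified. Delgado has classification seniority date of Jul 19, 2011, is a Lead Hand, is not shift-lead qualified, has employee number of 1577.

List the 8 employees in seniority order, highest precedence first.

Halvorsen, Ferreira, Salazar, Abara, Delgado, Reyes, Ibarra, Bianchi

By classification: Halvorsen, Ferreira, Salazar, Abara, Delgado and Reyes (Lead Hand); then Ibarra and Bianchi (Journeyperson).
Halvorsen, Ferreira, Salazar, Abara, Delgado and Reyes are each not shift-lead qualified, so the next rule applies.
Among Halvorsen, Ferreira, Salazar, Abara, Delgado and Reyes, by employee number (higher first): Halvorsen (9923) before Ferreira (9120) before Salazar (5447) before Abara (3524) before Delgado (1577) before Reyes (1235).
Ibarra and Bianchi are each not shift-lead qualified, so the next rule applies.
Among Ibarra and Bianchi, by employee number (higher first): Ibarra (7692) before Bianchi (2753).
Full order: Halvorsen, Ferreira, Salazar, Abara, Delgado, Reyes, Ibarra, Bianchi.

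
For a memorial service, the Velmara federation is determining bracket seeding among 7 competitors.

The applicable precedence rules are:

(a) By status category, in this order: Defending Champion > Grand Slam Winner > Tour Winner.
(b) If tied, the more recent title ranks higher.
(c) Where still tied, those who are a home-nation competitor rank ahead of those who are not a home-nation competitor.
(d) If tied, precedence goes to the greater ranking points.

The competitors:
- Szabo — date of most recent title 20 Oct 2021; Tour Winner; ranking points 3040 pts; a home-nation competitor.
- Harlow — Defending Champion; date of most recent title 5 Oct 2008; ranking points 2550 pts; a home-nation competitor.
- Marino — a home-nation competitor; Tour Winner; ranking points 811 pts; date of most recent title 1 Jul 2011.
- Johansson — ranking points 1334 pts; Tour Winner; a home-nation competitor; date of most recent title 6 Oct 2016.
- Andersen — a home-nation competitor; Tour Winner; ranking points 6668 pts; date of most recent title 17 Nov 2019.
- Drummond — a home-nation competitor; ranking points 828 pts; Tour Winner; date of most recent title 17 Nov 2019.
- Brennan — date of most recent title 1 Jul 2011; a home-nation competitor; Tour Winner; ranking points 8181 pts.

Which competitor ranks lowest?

By status category: Harlow (Defending Champion); then Szabo, Andersen, Drummond, Johansson, Brennan and Marino (Tour Winner).
Among Szabo, Andersen, Drummond, Johansson, Brennan and Marino, by date of most recent title (later first): Szabo (20 Oct 2021) before Andersen and Drummond (17 Nov 2019) before Johansson (6 Oct 2016) before Brennan and Marino (1 Jul 2011).
Andersen and Drummond are each a home-nation competitor, so the next rule applies.
Among Andersen and Drummond, by ranking points (higher first): Andersen (6668 pts) before Drummond (828 pts).
Brennan and Marino are each a home-nation competitor, so the next rule applies.
Among Brennan and Marino, by ranking points (higher first): Brennan (8181 pts) before Marino (811 pts).
Order: Harlow, Szabo, Andersen, Drummond, Johansson, Brennan, Marino.

Marino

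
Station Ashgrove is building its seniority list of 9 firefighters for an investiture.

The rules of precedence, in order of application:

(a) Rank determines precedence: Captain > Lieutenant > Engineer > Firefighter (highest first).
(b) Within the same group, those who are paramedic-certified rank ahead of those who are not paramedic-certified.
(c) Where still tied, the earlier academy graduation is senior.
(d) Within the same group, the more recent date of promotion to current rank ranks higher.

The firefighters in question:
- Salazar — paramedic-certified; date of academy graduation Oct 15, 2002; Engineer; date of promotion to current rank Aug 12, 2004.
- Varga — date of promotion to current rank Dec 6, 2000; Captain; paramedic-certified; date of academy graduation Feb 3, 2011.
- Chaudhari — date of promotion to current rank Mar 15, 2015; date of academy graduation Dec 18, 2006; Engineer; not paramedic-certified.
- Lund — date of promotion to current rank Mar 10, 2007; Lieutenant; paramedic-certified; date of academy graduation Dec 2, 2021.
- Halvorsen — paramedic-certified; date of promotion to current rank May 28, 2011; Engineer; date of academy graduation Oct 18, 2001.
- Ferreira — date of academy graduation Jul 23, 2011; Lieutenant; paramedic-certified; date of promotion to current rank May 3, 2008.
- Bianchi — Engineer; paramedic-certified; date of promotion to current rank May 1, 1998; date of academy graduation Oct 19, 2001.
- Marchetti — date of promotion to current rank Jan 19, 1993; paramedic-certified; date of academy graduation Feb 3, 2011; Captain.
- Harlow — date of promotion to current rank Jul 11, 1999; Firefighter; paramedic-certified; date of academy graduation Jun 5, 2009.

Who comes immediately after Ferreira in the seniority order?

Lund

By rank: Varga and Marchetti (Captain); then Ferreira and Lund (Lieutenant); then Halvorsen, Bianchi, Salazar and Chaudhari (Engineer); then Harlow (Firefighter).
Varga and Marchetti are each paramedic-certified, so the next rule applies.
Varga and Marchetti both have date of academy graduation Feb 3, 2011, so the next rule applies.
Among Varga and Marchetti, by date of promotion to current rank (later first): Varga (Dec 6, 2000) before Marchetti (Jan 19, 1993).
Ferreira and Lund are each paramedic-certified, so the next rule applies.
Among Ferreira and Lund, by date of academy graduation (earlier first): Ferreira (Jul 23, 2011) before Lund (Dec 2, 2021).
Among Halvorsen, Bianchi, Salazar and Chaudhari, paramedic-certified before not paramedic-certified: Halvorsen, Bianchi and Salazar (paramedic-certified) before Chaudhari (not paramedic-certified).
Among Halvorsen, Bianchi and Salazar, by date of academy graduation (earlier first): Halvorsen (Oct 18, 2001) before Bianchi (Oct 19, 2001) before Salazar (Oct 15, 2002).
Order: Varga, Marchetti, Ferreira, Lund, Halvorsen, Bianchi, Salazar, Chaudhari, Harlow.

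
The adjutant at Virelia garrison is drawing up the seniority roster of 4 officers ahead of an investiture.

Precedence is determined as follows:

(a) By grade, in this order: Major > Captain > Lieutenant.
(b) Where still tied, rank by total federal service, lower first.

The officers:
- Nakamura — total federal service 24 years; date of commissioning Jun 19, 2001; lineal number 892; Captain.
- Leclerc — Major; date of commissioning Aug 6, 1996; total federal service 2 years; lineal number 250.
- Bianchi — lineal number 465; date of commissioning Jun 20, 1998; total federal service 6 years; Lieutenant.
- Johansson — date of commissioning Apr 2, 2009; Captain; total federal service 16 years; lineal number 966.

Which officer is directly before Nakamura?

Johansson

By grade: Leclerc (Major); then Johansson and Nakamura (Captain); then Bianchi (Lieutenant).
Among Johansson and Nakamura, by total federal service (lower first): Johansson (16 years) before Nakamura (24 years).
Order: Leclerc, Johansson, Nakamura, Bianchi.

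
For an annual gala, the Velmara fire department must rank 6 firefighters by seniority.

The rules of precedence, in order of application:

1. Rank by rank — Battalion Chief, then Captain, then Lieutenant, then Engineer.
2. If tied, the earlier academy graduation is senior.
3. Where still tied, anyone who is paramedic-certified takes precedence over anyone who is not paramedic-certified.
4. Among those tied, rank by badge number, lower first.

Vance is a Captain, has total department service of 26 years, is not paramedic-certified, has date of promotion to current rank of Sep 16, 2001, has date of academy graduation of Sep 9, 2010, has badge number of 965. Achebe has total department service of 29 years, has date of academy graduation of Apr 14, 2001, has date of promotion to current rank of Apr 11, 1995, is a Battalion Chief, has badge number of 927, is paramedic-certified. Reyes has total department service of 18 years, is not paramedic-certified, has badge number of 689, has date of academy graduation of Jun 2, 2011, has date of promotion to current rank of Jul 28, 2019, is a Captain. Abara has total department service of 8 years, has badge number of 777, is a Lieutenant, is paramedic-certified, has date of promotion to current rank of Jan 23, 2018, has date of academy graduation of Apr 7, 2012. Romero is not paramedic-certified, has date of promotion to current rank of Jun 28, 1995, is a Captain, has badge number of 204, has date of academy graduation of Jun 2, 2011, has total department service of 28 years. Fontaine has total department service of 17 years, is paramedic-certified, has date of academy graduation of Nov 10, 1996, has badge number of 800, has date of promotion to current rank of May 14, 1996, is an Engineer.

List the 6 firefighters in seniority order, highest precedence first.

Achebe, Vance, Romero, Reyes, Abara, Fontaine

By rank: Achebe (Battalion Chief); then Vance, Romero and Reyes (Captain); then Abara (Lieutenant); then Fontaine (Engineer).
Among Vance, Romero and Reyes, by date of academy graduation (earlier first): Vance (Sep 9, 2010) before Romero and Reyes (Jun 2, 2011).
Romero and Reyes are each not paramedic-certified, so the next rule applies.
Among Romero and Reyes, by badge number (lower first): Romero (204) before Reyes (689).
Full order: Achebe, Vance, Romero, Reyes, Abara, Fontaine.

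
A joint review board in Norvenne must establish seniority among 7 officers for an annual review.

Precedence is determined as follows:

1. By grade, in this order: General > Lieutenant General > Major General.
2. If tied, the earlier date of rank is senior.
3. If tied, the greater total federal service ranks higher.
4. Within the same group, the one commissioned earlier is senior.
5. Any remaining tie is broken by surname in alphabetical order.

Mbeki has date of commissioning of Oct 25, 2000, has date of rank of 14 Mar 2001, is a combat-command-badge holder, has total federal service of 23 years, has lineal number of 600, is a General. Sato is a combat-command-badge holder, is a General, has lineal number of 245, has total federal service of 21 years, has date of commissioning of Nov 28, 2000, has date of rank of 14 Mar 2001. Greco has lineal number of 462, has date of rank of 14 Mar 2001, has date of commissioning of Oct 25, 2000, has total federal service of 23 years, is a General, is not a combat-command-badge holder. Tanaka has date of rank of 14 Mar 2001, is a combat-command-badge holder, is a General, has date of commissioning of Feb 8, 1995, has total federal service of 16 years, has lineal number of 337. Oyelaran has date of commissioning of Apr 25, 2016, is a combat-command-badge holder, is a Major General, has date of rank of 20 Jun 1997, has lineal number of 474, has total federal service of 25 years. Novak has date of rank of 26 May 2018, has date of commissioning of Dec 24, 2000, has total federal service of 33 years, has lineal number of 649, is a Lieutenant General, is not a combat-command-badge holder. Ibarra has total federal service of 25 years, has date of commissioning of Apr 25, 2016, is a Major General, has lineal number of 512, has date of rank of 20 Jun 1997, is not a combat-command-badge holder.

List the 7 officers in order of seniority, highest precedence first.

By grade: Greco, Mbeki, Sato and Tanaka (General); then Novak (Lieutenant General); then Ibarra and Oyelaran (Major General).
Greco, Mbeki, Sato and Tanaka all have date of rank 14 Mar 2001, so the next rule applies.
Among Greco, Mbeki, Sato and Tanaka, by total federal service (higher first): Greco and Mbeki (23 years) before Sato (21 years) before Tanaka (16 years).
Greco and Mbeki both have date of commissioning Oct 25, 2000, so the next rule applies.
Among Greco and Mbeki, alphabetically by surname: Greco before Mbeki.
Ibarra and Oyelaran both have date of rank 20 Jun 1997, so the next rule applies.
Ibarra and Oyelaran both have total federal service 25 years, so the next rule applies.
Ibarra and Oyelaran both have date of commissioning Apr 25, 2016, so the next rule applies.
Among Ibarra and Oyelaran, alphabetically by surname: Ibarra before Oyelaran.
Full order: Greco, Mbeki, Sato, Tanaka, Novak, Ibarra, Oyelaran.

Greco, Mbeki, Sato, Tanaka, Novak, Ibarra, Oyelaran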